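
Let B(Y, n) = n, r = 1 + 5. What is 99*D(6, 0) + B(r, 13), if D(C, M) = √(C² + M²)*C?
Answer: 3577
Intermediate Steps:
r = 6
D(C, M) = C*√(C² + M²)
99*D(6, 0) + B(r, 13) = 99*(6*√(6² + 0²)) + 13 = 99*(6*√(36 + 0)) + 13 = 99*(6*√36) + 13 = 99*(6*6) + 13 = 99*36 + 13 = 3564 + 13 = 3577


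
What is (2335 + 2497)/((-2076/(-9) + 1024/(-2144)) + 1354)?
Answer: 485616/159211 ≈ 3.0501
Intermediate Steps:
(2335 + 2497)/((-2076/(-9) + 1024/(-2144)) + 1354) = 4832/((-2076*(-⅑) + 1024*(-1/2144)) + 1354) = 4832/((692/3 - 32/67) + 1354) = 4832/(46268/201 + 1354) = 4832/(318422/201) = 4832*(201/318422) = 485616/159211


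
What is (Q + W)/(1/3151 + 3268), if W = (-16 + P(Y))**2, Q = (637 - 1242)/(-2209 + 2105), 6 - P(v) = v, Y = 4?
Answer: 66136339/1070936776 ≈ 0.061756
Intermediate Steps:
P(v) = 6 - v
Q = 605/104 (Q = -605/(-104) = -605*(-1/104) = 605/104 ≈ 5.8173)
W = 196 (W = (-16 + (6 - 1*4))**2 = (-16 + (6 - 4))**2 = (-16 + 2)**2 = (-14)**2 = 196)
(Q + W)/(1/3151 + 3268) = (605/104 + 196)/(1/3151 + 3268) = 20989/(104*(1/3151 + 3268)) = 20989/(104*(10297469/3151)) = (20989/104)*(3151/10297469) = 66136339/1070936776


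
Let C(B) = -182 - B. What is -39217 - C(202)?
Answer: -38833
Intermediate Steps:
-39217 - C(202) = -39217 - (-182 - 1*202) = -39217 - (-182 - 202) = -39217 - 1*(-384) = -39217 + 384 = -38833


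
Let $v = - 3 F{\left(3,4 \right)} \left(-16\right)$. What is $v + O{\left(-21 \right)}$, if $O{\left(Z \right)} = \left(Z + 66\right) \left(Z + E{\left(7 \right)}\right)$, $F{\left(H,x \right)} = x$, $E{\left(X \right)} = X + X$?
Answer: $-123$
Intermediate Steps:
$E{\left(X \right)} = 2 X$
$O{\left(Z \right)} = \left(14 + Z\right) \left(66 + Z\right)$ ($O{\left(Z \right)} = \left(Z + 66\right) \left(Z + 2 \cdot 7\right) = \left(66 + Z\right) \left(Z + 14\right) = \left(66 + Z\right) \left(14 + Z\right) = \left(14 + Z\right) \left(66 + Z\right)$)
$v = 192$ ($v = \left(-3\right) 4 \left(-16\right) = \left(-12\right) \left(-16\right) = 192$)
$v + O{\left(-21 \right)} = 192 + \left(924 + \left(-21\right)^{2} + 80 \left(-21\right)\right) = 192 + \left(924 + 441 - 1680\right) = 192 - 315 = -123$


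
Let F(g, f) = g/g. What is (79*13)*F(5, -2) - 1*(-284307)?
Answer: 285334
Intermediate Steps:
F(g, f) = 1
(79*13)*F(5, -2) - 1*(-284307) = (79*13)*1 - 1*(-284307) = 1027*1 + 284307 = 1027 + 284307 = 285334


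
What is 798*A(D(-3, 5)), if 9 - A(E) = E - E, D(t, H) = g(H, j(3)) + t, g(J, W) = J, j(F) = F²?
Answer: 7182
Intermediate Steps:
D(t, H) = H + t
A(E) = 9 (A(E) = 9 - (E - E) = 9 - 1*0 = 9 + 0 = 9)
798*A(D(-3, 5)) = 798*9 = 7182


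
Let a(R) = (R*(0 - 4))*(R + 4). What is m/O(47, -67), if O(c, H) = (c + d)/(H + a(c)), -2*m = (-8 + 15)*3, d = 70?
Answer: 67585/78 ≈ 866.47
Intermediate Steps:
a(R) = -4*R*(4 + R) (a(R) = (R*(-4))*(4 + R) = (-4*R)*(4 + R) = -4*R*(4 + R))
m = -21/2 (m = -(-8 + 15)*3/2 = -7*3/2 = -1/2*21 = -21/2 ≈ -10.500)
O(c, H) = (70 + c)/(H - 4*c*(4 + c)) (O(c, H) = (c + 70)/(H - 4*c*(4 + c)) = (70 + c)/(H - 4*c*(4 + c)))
m/O(47, -67) = -21*(-67 - 4*47*(4 + 47))/(70 + 47)/2 = -21/(2*(117/(-67 - 4*47*51))) = -21/(2*(117/(-67 - 9588))) = -21/(2*(117/(-9655))) = -21/(2*((-1/9655*117))) = -21/(2*(-117/9655)) = -21/2*(-9655/117) = 67585/78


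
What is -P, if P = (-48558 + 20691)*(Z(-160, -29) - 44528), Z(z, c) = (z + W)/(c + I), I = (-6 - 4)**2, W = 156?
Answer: -88101297564/71 ≈ -1.2409e+9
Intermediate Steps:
I = 100 (I = (-10)**2 = 100)
Z(z, c) = (156 + z)/(100 + c) (Z(z, c) = (z + 156)/(c + 100) = (156 + z)/(100 + c))
P = 88101297564/71 (P = (-48558 + 20691)*((156 - 160)/(100 - 29) - 44528) = -27867*(-4/71 - 44528) = -27867*(-3161492/71) = 88101297564/71 ≈ 1.2409e+9)
-P = -1*88101297564/71 = -88101297564/71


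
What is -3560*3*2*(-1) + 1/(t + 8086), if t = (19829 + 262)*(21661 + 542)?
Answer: 9528451620241/446088559 ≈ 21360.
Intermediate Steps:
t = 446080473 (t = 20091*22203 = 446080473)
-3560*3*2*(-1) + 1/(t + 8086) = -3560*3*2*(-1) + 1/(446080473 + 8086) = -21360*(-1) + 1/446088559 = -3560*(-6) + 1/446088559 = 21360 + 1/446088559 = 9528451620241/446088559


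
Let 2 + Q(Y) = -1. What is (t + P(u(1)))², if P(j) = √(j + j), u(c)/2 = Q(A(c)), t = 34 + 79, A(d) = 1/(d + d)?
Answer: 12757 + 452*I*√3 ≈ 12757.0 + 782.89*I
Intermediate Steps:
A(d) = 1/(2*d)
Q(Y) = -3 (Q(Y) = -2 - 1 = -3)
t = 113
u(c) = -6 (u(c) = 2*(-3) = -6)
P(j) = √2*√j (P(j) = √(2*j) = √2*√j)
(t + P(u(1)))² = (113 + √2*√(-6))² = (113 + √2*(I*√6))² = (113 + 2*I*√3)²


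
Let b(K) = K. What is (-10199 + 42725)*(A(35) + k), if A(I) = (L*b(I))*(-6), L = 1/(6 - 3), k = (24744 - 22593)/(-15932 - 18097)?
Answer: -8616430134/3781 ≈ -2.2789e+6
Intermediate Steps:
k = -239/3781 (k = 2151/(-34029) = 2151*(-1/34029) = -239/3781 ≈ -0.063211)
L = ⅓ (L = 1/3 = ⅓ ≈ 0.33333)
A(I) = -2*I (A(I) = (I/3)*(-6) = -2*I)
(-10199 + 42725)*(A(35) + k) = (-10199 + 42725)*(-2*35 - 239/3781) = 32526*(-70 - 239/3781) = 32526*(-264909/3781) = -8616430134/3781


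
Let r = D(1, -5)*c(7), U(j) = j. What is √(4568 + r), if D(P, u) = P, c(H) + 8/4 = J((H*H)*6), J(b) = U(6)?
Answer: 6*√127 ≈ 67.617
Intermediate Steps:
J(b) = 6
c(H) = 4 (c(H) = -2 + 6 = 4)
r = 4 (r = 1*4 = 4)
√(4568 + r) = √(4568 + 4) = √4572 = 6*√127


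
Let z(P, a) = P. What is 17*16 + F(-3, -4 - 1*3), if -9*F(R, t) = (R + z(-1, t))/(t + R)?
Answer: 12238/45 ≈ 271.96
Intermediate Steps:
F(R, t) = -(-1 + R)/(9*(R + t)) (F(R, t) = -(R - 1)/(9*(t + R)) = -(-1 + R)/(9*(R + t)))
17*16 + F(-3, -4 - 1*3) = 17*16 + (1 - 1*(-3))/(9*(-3 + (-4 - 1*3))) = 272 + (1 + 3)/(9*(-3 + (-4 - 3))) = 272 + (1/9)*4/(-3 - 7) = 272 + (1/9)*4/(-10) = 272 + (1/9)*(-1/10)*4 = 272 - 2/45 = 12238/45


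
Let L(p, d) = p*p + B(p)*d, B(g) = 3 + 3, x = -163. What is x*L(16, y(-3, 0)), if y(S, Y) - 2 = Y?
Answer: -43684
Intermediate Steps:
y(S, Y) = 2 + Y
B(g) = 6
L(p, d) = p² + 6*d (L(p, d) = p*p + 6*d = p² + 6*d)
x*L(16, y(-3, 0)) = -163*(16² + 6*(2 + 0)) = -163*(256 + 6*2) = -163*(256 + 12) = -163*268 = -43684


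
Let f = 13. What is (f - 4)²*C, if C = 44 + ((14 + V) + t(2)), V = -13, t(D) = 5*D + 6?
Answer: 4941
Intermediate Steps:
t(D) = 6 + 5*D
C = 61 (C = 44 + ((14 - 13) + (6 + 5*2)) = 44 + (1 + (6 + 10)) = 44 + (1 + 16) = 44 + 17 = 61)
(f - 4)²*C = (13 - 4)²*61 = 9²*61 = 81*61 = 4941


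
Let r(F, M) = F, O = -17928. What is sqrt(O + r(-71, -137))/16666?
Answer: I*sqrt(17999)/16666 ≈ 0.00805*I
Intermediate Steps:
sqrt(O + r(-71, -137))/16666 = sqrt(-17928 - 71)/16666 = sqrt(-17999)*(1/16666) = (I*sqrt(17999))*(1/16666) = I*sqrt(17999)/16666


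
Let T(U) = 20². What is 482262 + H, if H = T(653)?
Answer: 482662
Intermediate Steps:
T(U) = 400
H = 400
482262 + H = 482262 + 400 = 482662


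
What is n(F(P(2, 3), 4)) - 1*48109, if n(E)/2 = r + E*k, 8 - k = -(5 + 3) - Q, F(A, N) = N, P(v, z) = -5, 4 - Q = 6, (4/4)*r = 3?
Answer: -47991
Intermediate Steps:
r = 3
Q = -2 (Q = 4 - 1*6 = 4 - 6 = -2)
k = 14 (k = 8 - (-(5 + 3) - 1*(-2)) = 8 - (-1*8 + 2) = 8 - (-8 + 2) = 8 - 1*(-6) = 8 + 6 = 14)
n(E) = 6 + 28*E (n(E) = 2*(3 + E*14) = 2*(3 + 14*E) = 6 + 28*E)
n(F(P(2, 3), 4)) - 1*48109 = (6 + 28*4) - 1*48109 = (6 + 112) - 48109 = 118 - 48109 = -47991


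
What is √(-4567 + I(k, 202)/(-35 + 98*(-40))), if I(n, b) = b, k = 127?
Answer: I*√71437927085/3955 ≈ 67.58*I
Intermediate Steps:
√(-4567 + I(k, 202)/(-35 + 98*(-40))) = √(-4567 + 202/(-35 + 98*(-40))) = √(-4567 + 202/(-35 - 3920)) = √(-4567 + 202/(-3955)) = √(-4567 + 202*(-1/3955)) = √(-4567 - 202/3955) = √(-18062687/3955) = I*√71437927085/3955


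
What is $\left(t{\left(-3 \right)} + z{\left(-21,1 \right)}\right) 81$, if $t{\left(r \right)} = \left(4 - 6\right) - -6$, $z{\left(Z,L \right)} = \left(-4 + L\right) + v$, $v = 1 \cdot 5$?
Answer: $486$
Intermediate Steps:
$v = 5$
$z{\left(Z,L \right)} = 1 + L$ ($z{\left(Z,L \right)} = \left(-4 + L\right) + 5 = 1 + L$)
$t{\left(r \right)} = 4$ ($t{\left(r \right)} = -2 + 6 = 4$)
$\left(t{\left(-3 \right)} + z{\left(-21,1 \right)}\right) 81 = \left(4 + \left(1 + 1\right)\right) 81 = \left(4 + 2\right) 81 = 6 \cdot 81 = 486$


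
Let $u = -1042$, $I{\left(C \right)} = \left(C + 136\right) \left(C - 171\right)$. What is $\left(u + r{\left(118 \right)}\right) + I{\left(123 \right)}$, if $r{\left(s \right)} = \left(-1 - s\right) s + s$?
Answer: $-27398$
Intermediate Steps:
$I{\left(C \right)} = \left(-171 + C\right) \left(136 + C\right)$ ($I{\left(C \right)} = \left(136 + C\right) \left(-171 + C\right) = \left(-171 + C\right) \left(136 + C\right)$)
$r{\left(s \right)} = s + s \left(-1 - s\right)$ ($r{\left(s \right)} = s \left(-1 - s\right) + s = s + s \left(-1 - s\right)$)
$\left(u + r{\left(118 \right)}\right) + I{\left(123 \right)} = \left(-1042 - 118^{2}\right) - \left(27561 - 15129\right) = \left(-1042 - 13924\right) - 12432 = -14966 - 12432 = -27398$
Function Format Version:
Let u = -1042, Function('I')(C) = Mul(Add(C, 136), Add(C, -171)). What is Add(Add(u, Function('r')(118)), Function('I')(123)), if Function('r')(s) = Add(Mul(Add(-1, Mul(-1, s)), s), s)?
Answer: -27398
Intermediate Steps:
Function('I')(C) = Mul(Add(-171, C), Add(136, C)) (Function('I')(C) = Mul(Add(136, C), Add(-171, C)) = Mul(Add(-171, C), Add(136, C)))
Function('r')(s) = Add(s, Mul(s, Add(-1, Mul(-1, s)))) (Function('r')(s) = Add(Mul(s, Add(-1, Mul(-1, s))), s) = Add(s, Mul(s, Add(-1, Mul(-1, s)))))
Add(Add(u, Function('r')(118)), Function('I')(123)) = Add(Add(-1042, Mul(-1, Pow(118, 2))), Add(-23256, Pow(123, 2), Mul(-35, 123))) = Add(Add(-1042, Mul(-1, 13924)), Add(-23256, 15129, -4305)) = Add(Add(-1042, -13924), -12432) = Add(-14966, -12432) = -27398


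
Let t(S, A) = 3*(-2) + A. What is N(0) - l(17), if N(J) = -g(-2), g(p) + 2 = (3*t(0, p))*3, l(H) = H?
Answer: 57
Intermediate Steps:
t(S, A) = -6 + A
g(p) = -56 + 9*p (g(p) = -2 + (3*(-6 + p))*3 = -2 + (-18 + 3*p)*3 = -2 + (-54 + 9*p) = -56 + 9*p)
N(J) = 74 (N(J) = -(-56 + 9*(-2)) = -(-56 - 18) = -1*(-74) = 74)
N(0) - l(17) = 74 - 1*17 = 74 - 17 = 57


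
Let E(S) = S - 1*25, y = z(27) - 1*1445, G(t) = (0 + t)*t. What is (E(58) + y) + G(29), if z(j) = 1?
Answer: -570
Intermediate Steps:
G(t) = t**2 (G(t) = t*t = t**2)
y = -1444 (y = 1 - 1*1445 = 1 - 1445 = -1444)
E(S) = -25 + S (E(S) = S - 25 = -25 + S)
(E(58) + y) + G(29) = ((-25 + 58) - 1444) + 29**2 = (33 - 1444) + 841 = -1411 + 841 = -570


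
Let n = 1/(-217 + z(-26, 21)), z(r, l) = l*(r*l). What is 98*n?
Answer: -14/1669 ≈ -0.0083883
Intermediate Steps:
z(r, l) = r*l² (z(r, l) = l*(l*r) = r*l²)
n = -1/11683 (n = 1/(-217 - 26*21²) = 1/(-217 - 26*441) = 1/(-217 - 11466) = 1/(-11683) = -1/11683 ≈ -8.5594e-5)
98*n = 98*(-1/11683) = -14/1669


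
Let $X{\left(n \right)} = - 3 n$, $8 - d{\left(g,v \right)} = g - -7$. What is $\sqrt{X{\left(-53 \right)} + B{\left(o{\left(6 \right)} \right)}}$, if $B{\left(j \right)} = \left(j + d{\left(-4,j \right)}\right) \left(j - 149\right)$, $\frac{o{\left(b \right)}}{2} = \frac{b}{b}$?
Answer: $i \sqrt{870} \approx 29.496 i$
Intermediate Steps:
$d{\left(g,v \right)} = 1 - g$ ($d{\left(g,v \right)} = 8 - \left(g - -7\right) = 8 - \left(g + 7\right) = 8 - \left(7 + g\right) = 1 - g$)
$o{\left(b \right)} = 2$ ($o{\left(b \right)} = 2 \frac{b}{b} = 2 \cdot 1 = 2$)
$B{\left(j \right)} = \left(-149 + j\right) \left(5 + j\right)$ ($B{\left(j \right)} = \left(j + \left(1 - -4\right)\right) \left(j - 149\right) = \left(j + \left(1 + 4\right)\right) \left(-149 + j\right) = \left(j + 5\right) \left(-149 + j\right) = \left(5 + j\right) \left(-149 + j\right) = \left(-149 + j\right) \left(5 + j\right)$)
$\sqrt{X{\left(-53 \right)} + B{\left(o{\left(6 \right)} \right)}} = \sqrt{\left(-3\right) \left(-53\right) - \left(1033 - 4\right)} = \sqrt{159 - 1029} = \sqrt{-870} = i \sqrt{870}$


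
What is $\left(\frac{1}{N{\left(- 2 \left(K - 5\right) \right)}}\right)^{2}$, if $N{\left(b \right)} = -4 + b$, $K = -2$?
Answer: $\frac{1}{100} \approx 0.01$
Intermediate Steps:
$\left(\frac{1}{N{\left(- 2 \left(K - 5\right) \right)}}\right)^{2} = \left(\frac{1}{-4 - 2 \left(-2 - 5\right)}\right)^{2} = \left(\frac{1}{-4 - -14}\right)^{2} = \left(\frac{1}{-4 + 14}\right)^{2} = \left(\frac{1}{10}\right)^{2} = \frac{1}{100}$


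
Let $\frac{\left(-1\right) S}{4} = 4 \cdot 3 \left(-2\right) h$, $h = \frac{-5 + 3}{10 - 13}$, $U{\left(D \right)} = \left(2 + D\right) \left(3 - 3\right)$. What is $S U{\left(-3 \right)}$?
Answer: $0$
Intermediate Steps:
$U{\left(D \right)} = 0$ ($U{\left(D \right)} = \left(2 + D\right) 0 = 0$)
$h = \frac{2}{3}$ ($h = - \frac{2}{-3} = \left(-2\right) \left(- \frac{1}{3}\right) = \frac{2}{3} \approx 0.66667$)
$S = 64$ ($S = - 4 \cdot 4 \cdot 3 \left(-2\right) \frac{2}{3} = - 4 \cdot 12 \left(-2\right) \frac{2}{3} = - 4 \left(\left(-24\right) \frac{2}{3}\right) = \left(-4\right) \left(-16\right) = 64$)
$S U{\left(-3 \right)} = 64 \cdot 0 = 0$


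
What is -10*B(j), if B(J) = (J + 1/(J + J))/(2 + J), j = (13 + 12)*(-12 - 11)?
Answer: -220417/21965 ≈ -10.035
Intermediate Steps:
j = -575 (j = 25*(-23) = -575)
B(J) = (J + 1/(2*J))/(2 + J)
-10*B(j) = -10*(½ + (-575)²)/((-575)*(2 - 575)) = -(-2)*(½ + 330625)/(115*(-573)) = -(-2)*(-1)*661251/(115*573*2) = -10*220417/219650 = -220417/21965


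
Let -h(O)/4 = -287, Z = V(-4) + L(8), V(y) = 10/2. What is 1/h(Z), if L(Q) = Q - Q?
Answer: 1/1148 ≈ 0.00087108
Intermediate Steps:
V(y) = 5 (V(y) = 10*(1/2) = 5)
L(Q) = 0
Z = 5 (Z = 5 + 0 = 5)
h(O) = 1148 (h(O) = -4*(-287) = 1148)
1/h(Z) = 1/1148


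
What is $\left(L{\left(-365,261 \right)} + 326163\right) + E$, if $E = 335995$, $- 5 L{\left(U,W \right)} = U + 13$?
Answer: $\frac{3311142}{5} \approx 6.6223 \cdot 10^{5}$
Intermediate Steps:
$L{\left(U,W \right)} = - \frac{13}{5} - \frac{U}{5}$ ($L{\left(U,W \right)} = - \frac{U + 13}{5} = - \frac{13 + U}{5} = - \frac{13}{5} - \frac{U}{5}$)
$\left(L{\left(-365,261 \right)} + 326163\right) + E = \left(\left(- \frac{13}{5} - -73\right) + 326163\right) + 335995 = \left(\left(- \frac{13}{5} + 73\right) + 326163\right) + 335995 = \left(\frac{352}{5} + 326163\right) + 335995 = \frac{1631167}{5} + 335995 = \frac{3311142}{5}$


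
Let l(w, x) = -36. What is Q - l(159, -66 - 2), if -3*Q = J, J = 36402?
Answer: -12098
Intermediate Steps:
Q = -12134 (Q = -1/3*36402 = -12134)
Q - l(159, -66 - 2) = -12134 - 1*(-36) = -12134 + 36 = -12098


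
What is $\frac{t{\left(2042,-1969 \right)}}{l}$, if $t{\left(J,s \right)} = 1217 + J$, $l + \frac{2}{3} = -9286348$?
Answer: $- \frac{9777}{27859046} \approx -0.00035095$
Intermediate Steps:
$l = - \frac{27859046}{3}$ ($l = - \frac{2}{3} - 9286348 = - \frac{27859046}{3} \approx -9.2864 \cdot 10^{6}$)
$\frac{t{\left(2042,-1969 \right)}}{l} = \frac{1217 + 2042}{- \frac{27859046}{3}} = 3259 \left(- \frac{3}{27859046}\right) = - \frac{9777}{27859046}$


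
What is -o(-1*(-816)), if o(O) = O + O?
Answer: -1632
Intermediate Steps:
o(O) = 2*O
-o(-1*(-816)) = -2*(-1*(-816)) = -2*816 = -1*1632 = -1632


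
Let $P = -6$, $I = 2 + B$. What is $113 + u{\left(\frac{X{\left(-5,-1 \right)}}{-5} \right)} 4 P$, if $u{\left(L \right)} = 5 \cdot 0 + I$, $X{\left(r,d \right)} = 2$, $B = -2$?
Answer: $113$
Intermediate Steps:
$I = 0$ ($I = 2 - 2 = 0$)
$u{\left(L \right)} = 0$ ($u{\left(L \right)} = 5 \cdot 0 + 0 = 0 + 0 = 0$)
$113 + u{\left(\frac{X{\left(-5,-1 \right)}}{-5} \right)} 4 P = 113 + 0 \cdot 4 \left(-6\right) = 113 + 0 \left(-24\right) = 113 + 0 = 113$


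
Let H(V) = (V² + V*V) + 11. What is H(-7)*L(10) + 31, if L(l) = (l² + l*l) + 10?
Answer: 22921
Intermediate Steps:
H(V) = 11 + 2*V² (H(V) = (V² + V²) + 11 = 2*V² + 11 = 11 + 2*V²)
L(l) = 10 + 2*l² (L(l) = (l² + l²) + 10 = 2*l² + 10 = 10 + 2*l²)
H(-7)*L(10) + 31 = (11 + 2*(-7)²)*(10 + 2*10²) + 31 = (11 + 2*49)*(10 + 2*100) + 31 = (11 + 98)*(10 + 200) + 31 = 109*210 + 31 = 22890 + 31 = 22921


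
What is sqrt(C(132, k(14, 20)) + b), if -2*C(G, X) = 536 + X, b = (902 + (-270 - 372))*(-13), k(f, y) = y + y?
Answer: 2*I*sqrt(917) ≈ 60.564*I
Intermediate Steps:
k(f, y) = 2*y
b = -3380 (b = (902 - 642)*(-13) = 260*(-13) = -3380)
C(G, X) = -268 - X/2 (C(G, X) = -(536 + X)/2 = -268 - X/2)
sqrt(C(132, k(14, 20)) + b) = sqrt((-268 - 20) - 3380) = sqrt(-288 - 3380) = sqrt(-3668) = 2*I*sqrt(917)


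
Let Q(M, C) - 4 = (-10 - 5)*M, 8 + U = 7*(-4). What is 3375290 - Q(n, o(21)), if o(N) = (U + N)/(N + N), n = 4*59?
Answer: 3378826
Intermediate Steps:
U = -36 (U = -8 + 7*(-4) = -8 - 28 = -36)
n = 236
o(N) = (-36 + N)/(2*N) (o(N) = (-36 + N)/(N + N) = (-36 + N)/((2*N)) = (-36 + N)*(1/(2*N)) = (-36 + N)/(2*N))
Q(M, C) = 4 - 15*M (Q(M, C) = 4 + (-10 - 5)*M = 4 - 15*M)
3375290 - Q(n, o(21)) = 3375290 - (4 - 15*236) = 3375290 - (4 - 3540) = 3375290 - 1*(-3536) = 3375290 + 3536 = 3378826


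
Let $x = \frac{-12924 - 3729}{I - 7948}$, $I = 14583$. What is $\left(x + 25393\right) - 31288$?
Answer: $- \frac{39129978}{6635} \approx -5897.5$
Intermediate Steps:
$x = - \frac{16653}{6635}$ ($x = \frac{-12924 - 3729}{14583 - 7948} = - \frac{16653}{6635} \approx -2.5099$)
$\left(x + 25393\right) - 31288 = \left(- \frac{16653}{6635} + 25393\right) - 31288 = \frac{168465902}{6635} - 31288 = - \frac{39129978}{6635}$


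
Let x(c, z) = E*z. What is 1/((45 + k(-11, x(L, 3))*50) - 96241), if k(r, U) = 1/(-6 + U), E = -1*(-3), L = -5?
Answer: -3/288538 ≈ -1.0397e-5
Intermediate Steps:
E = 3
x(c, z) = 3*z
1/((45 + k(-11, x(L, 3))*50) - 96241) = 1/((45 + 50/(-6 + 3*3)) - 96241) = 1/((45 + 50/(-6 + 9)) - 96241) = 1/((45 + 50/3) - 96241) = 1/(185/3 - 96241) = 1/(-288538/3) = -3/288538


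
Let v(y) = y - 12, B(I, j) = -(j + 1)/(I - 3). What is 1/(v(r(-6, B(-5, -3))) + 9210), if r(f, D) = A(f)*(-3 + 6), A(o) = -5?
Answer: 1/9183 ≈ 0.00010890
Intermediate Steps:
B(I, j) = -(1 + j)/(-3 + I)
r(f, D) = -15 (r(f, D) = -5*(-3 + 6) = -5*3 = -15)
v(y) = -12 + y
1/(v(r(-6, B(-5, -3))) + 9210) = 1/((-12 - 15) + 9210) = 1/(-27 + 9210) = 1/9183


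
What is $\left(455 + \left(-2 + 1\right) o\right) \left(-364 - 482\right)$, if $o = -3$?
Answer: $-387468$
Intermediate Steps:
$\left(455 + \left(-2 + 1\right) o\right) \left(-364 - 482\right) = \left(455 + \left(-2 + 1\right) \left(-3\right)\right) \left(-364 - 482\right) = \left(455 - -3\right) \left(-846\right) = \left(455 + 3\right) \left(-846\right) = 458 \left(-846\right) = -387468$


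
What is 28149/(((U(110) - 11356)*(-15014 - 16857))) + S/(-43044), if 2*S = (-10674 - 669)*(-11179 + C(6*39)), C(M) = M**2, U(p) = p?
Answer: 29527575296667073/5142628324568 ≈ 5741.7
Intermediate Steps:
S = -494293911/2 (S = ((-10674 - 669)*(-11179 + (6*39)**2))/2 = (-11343*(-11179 + 234**2))/2 = (-11343*(-11179 + 54756))/2 = (-11343*43577)/2 = (1/2)*(-494293911) = -494293911/2 ≈ -2.4715e+8)
28149/(((U(110) - 11356)*(-15014 - 16857))) + S/(-43044) = 28149/(((110 - 11356)*(-15014 - 16857))) - 494293911/2/(-43044) = 28149/((-11246*(-31871))) - 494293911/2*(-1/43044) = 28149/358421266 + 164764637/28696 = 29527575296667073/5142628324568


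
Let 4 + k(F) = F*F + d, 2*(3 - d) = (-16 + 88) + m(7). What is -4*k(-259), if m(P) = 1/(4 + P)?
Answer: -2949934/11 ≈ -2.6818e+5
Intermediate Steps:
d = -727/22 (d = 3 - ((-16 + 88) + 1/(4 + 7))/2 = 3 - (72 + 1/11)/2 = 3 - 1/2*793/11 = 3 - 793/22 = -727/22 ≈ -33.045)
k(F) = -815/22 + F**2 (k(F) = -4 + (F*F - 727/22) = -4 + (F**2 - 727/22) = -4 + (-727/22 + F**2) = -815/22 + F**2)
-4*k(-259) = -4*(-815/22 + (-259)**2) = -4*(-815/22 + 67081) = -4*1474967/22 = -2949934/11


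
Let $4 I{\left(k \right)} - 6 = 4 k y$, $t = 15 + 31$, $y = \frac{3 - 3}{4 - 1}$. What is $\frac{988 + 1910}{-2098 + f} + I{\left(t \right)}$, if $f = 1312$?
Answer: $- \frac{573}{262} \approx -2.187$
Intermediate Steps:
$y = 0$ ($y = \frac{0}{3} = 0 \cdot \frac{1}{3} = 0$)
$t = 46$
$I{\left(k \right)} = \frac{3}{2}$ ($I{\left(k \right)} = \frac{3}{2} + \frac{4 k 0}{4} = \frac{3}{2} + \frac{1}{4} \cdot 0 = \frac{3}{2} + 0 = \frac{3}{2}$)
$\frac{988 + 1910}{-2098 + f} + I{\left(t \right)} = \frac{988 + 1910}{-2098 + 1312} + \frac{3}{2} = \frac{2898}{-786} + \frac{3}{2} = 2898 \left(- \frac{1}{786}\right) + \frac{3}{2} = - \frac{483}{131} + \frac{3}{2} = - \frac{573}{262}$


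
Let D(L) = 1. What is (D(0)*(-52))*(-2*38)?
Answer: 3952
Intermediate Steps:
(D(0)*(-52))*(-2*38) = (1*(-52))*(-2*38) = -52*(-76) = 3952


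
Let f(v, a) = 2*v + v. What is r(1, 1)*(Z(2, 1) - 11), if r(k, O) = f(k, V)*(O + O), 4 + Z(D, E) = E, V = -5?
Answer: -84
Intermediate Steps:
Z(D, E) = -4 + E
f(v, a) = 3*v
r(k, O) = 6*O*k (r(k, O) = (3*k)*(O + O) = (3*k)*(2*O) = 6*O*k)
r(1, 1)*(Z(2, 1) - 11) = (6*1*1)*((-4 + 1) - 11) = 6*(-3 - 11) = 6*(-14) = -84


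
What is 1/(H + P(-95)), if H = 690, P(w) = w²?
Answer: 1/9715 ≈ 0.00010293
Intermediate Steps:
1/(H + P(-95)) = 1/(690 + (-95)²) = 1/(690 + 9025) = 1/9715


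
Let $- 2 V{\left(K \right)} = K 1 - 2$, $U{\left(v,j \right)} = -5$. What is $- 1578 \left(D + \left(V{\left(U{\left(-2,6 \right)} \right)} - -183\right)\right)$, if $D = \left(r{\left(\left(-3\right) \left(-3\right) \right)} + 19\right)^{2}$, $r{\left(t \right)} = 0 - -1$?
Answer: $-925497$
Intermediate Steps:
$r{\left(t \right)} = 1$ ($r{\left(t \right)} = 0 + 1 = 1$)
$V{\left(K \right)} = 1 - \frac{K}{2}$ ($V{\left(K \right)} = - \frac{K 1 - 2}{2} = - \frac{K - 2}{2} = - \frac{-2 + K}{2} = 1 - \frac{K}{2}$)
$D = 400$ ($D = \left(1 + 19\right)^{2} = 20^{2} = 400$)
$- 1578 \left(D + \left(V{\left(U{\left(-2,6 \right)} \right)} - -183\right)\right) = - 1578 \left(400 + \left(\left(1 - - \frac{5}{2}\right) - -183\right)\right) = - 1578 \left(400 + \left(\left(1 + \frac{5}{2}\right) + 183\right)\right) = - 1578 \left(400 + \left(\frac{7}{2} + 183\right)\right) = - 1578 \left(400 + \frac{373}{2}\right) = \left(-1578\right) \frac{1173}{2} = -925497$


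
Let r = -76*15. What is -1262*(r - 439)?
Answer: 1992698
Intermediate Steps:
r = -1140
-1262*(r - 439) = -1262*(-1140 - 439) = -1262*(-1579) = 1992698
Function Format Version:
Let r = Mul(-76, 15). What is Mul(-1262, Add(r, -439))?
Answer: 1992698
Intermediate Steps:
r = -1140
Mul(-1262, Add(r, -439)) = Mul(-1262, Add(-1140, -439)) = Mul(-1262, -1579) = 1992698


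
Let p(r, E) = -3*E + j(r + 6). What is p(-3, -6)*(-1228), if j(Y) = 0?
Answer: -22104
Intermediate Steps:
p(r, E) = -3*E (p(r, E) = -3*E + 0 = -3*E)
p(-3, -6)*(-1228) = -3*(-6)*(-1228) = 18*(-1228) = -22104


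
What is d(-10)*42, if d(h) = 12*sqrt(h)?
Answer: 504*I*sqrt(10) ≈ 1593.8*I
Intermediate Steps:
d(-10)*42 = (12*sqrt(-10))*42 = (12*(I*sqrt(10)))*42 = (12*I*sqrt(10))*42 = 504*I*sqrt(10)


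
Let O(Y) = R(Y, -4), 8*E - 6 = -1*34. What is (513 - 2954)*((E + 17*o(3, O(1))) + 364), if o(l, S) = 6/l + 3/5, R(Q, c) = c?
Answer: -9878727/10 ≈ -9.8787e+5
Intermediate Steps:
E = -7/2 (E = ¾ + (-1*34)/8 = ¾ + (⅛)*(-34) = ¾ - 17/4 = -7/2 ≈ -3.5000)
O(Y) = -4
o(l, S) = ⅗ + 6/l (o(l, S) = 6/l + 3*(⅕) = 6/l + ⅗ = ⅗ + 6/l)
(513 - 2954)*((E + 17*o(3, O(1))) + 364) = (513 - 2954)*((-7/2 + 17*(⅗ + 6/3)) + 364) = -2441*((-7/2 + 17*(⅗ + 6*(⅓))) + 364) = -2441*((-7/2 + 17*(⅗ + 2)) + 364) = -2441*((-7/2 + 17*(13/5)) + 364) = -2441*((-7/2 + 221/5) + 364) = -2441*(407/10 + 364) = -2441*4047/10 = -9878727/10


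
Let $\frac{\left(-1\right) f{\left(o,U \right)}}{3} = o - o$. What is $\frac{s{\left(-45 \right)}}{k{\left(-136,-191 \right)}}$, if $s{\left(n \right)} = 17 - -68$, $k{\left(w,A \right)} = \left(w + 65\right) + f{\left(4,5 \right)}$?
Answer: $- \frac{85}{71} \approx -1.1972$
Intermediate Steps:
$f{\left(o,U \right)} = 0$ ($f{\left(o,U \right)} = - 3 \left(o - o\right) = \left(-3\right) 0 = 0$)
$k{\left(w,A \right)} = 65 + w$ ($k{\left(w,A \right)} = \left(w + 65\right) + 0 = \left(65 + w\right) + 0 = 65 + w$)
$s{\left(n \right)} = 85$ ($s{\left(n \right)} = 17 + 68 = 85$)
$\frac{s{\left(-45 \right)}}{k{\left(-136,-191 \right)}} = \frac{85}{65 - 136} = \frac{85}{-71} = 85 \left(- \frac{1}{71}\right) = - \frac{85}{71}$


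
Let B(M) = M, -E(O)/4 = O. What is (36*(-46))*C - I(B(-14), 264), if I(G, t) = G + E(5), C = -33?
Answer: 54682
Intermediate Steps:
E(O) = -4*O
I(G, t) = -20 + G (I(G, t) = G - 4*5 = G - 20 = -20 + G)
(36*(-46))*C - I(B(-14), 264) = (36*(-46))*(-33) - (-20 - 14) = -1656*(-33) - 1*(-34) = 54648 + 34 = 54682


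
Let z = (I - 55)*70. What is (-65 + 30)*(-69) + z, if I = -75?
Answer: -6685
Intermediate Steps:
z = -9100 (z = (-75 - 55)*70 = -130*70 = -9100)
(-65 + 30)*(-69) + z = (-65 + 30)*(-69) - 9100 = -35*(-69) - 9100 = 2415 - 9100 = -6685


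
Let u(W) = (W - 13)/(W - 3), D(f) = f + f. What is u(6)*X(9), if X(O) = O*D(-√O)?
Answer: 126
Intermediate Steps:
D(f) = 2*f
u(W) = (-13 + W)/(-3 + W)
X(O) = -2*O^(3/2) (X(O) = O*(2*(-√O)) = O*(-2*√O) = -2*O^(3/2))
u(6)*X(9) = ((-13 + 6)/(-3 + 6))*(-2*9^(3/2)) = (-7/3)*(-2*27) = ((⅓)*(-7))*(-54) = -7/3*(-54) = 126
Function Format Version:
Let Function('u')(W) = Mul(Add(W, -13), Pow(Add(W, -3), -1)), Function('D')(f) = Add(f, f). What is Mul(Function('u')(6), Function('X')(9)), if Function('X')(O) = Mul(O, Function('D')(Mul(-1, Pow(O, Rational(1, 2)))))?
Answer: 126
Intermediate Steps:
Function('D')(f) = Mul(2, f)
Function('u')(W) = Mul(Pow(Add(-3, W), -1), Add(-13, W)) (Function('u')(W) = Mul(Add(-13, W), Pow(Add(-3, W), -1)) = Mul(Pow(Add(-3, W), -1), Add(-13, W)))
Function('X')(O) = Mul(-2, Pow(O, Rational(3, 2))) (Function('X')(O) = Mul(O, Mul(2, Mul(-1, Pow(O, Rational(1, 2))))) = Mul(O, Mul(-2, Pow(O, Rational(1, 2)))) = Mul(-2, Pow(O, Rational(3, 2))))
Mul(Function('u')(6), Function('X')(9)) = Mul(Mul(Pow(Add(-3, 6), -1), Add(-13, 6)), Mul(-2, Pow(9, Rational(3, 2)))) = Mul(Mul(Pow(3, -1), -7), Mul(-2, 27)) = Mul(Mul(Rational(1, 3), -7), -54) = Mul(Rational(-7, 3), -54) = 126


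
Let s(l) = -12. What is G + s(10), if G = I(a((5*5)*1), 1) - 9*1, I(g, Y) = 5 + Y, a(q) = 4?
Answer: -15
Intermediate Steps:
G = -3 (G = (5 + 1) - 9*1 = 6 - 9 = -3)
G + s(10) = -3 - 12 = -15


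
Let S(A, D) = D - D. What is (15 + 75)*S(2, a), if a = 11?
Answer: 0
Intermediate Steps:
S(A, D) = 0
(15 + 75)*S(2, a) = (15 + 75)*0 = 90*0 = 0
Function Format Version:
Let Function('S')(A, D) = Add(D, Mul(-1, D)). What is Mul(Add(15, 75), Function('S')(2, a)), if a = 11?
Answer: 0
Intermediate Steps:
Function('S')(A, D) = 0
Mul(Add(15, 75), Function('S')(2, a)) = Mul(Add(15, 75), 0) = Mul(90, 0) = 0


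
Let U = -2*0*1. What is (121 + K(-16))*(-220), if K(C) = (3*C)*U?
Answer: -26620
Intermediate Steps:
U = 0 (U = 0*1 = 0)
K(C) = 0 (K(C) = (3*C)*0 = 0)
(121 + K(-16))*(-220) = (121 + 0)*(-220) = 121*(-220) = -26620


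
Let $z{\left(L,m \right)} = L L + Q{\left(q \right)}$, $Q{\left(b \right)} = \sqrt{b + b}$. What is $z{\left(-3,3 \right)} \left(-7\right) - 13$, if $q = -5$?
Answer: $-76 - 7 i \sqrt{10} \approx -76.0 - 22.136 i$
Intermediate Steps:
$Q{\left(b \right)} = \sqrt{2} \sqrt{b}$ ($Q{\left(b \right)} = \sqrt{2 b} = \sqrt{2} \sqrt{b}$)
$z{\left(L,m \right)} = L^{2} + i \sqrt{10}$ ($z{\left(L,m \right)} = L L + \sqrt{2} \sqrt{-5} = L^{2} + \sqrt{2} i \sqrt{5} = L^{2} + i \sqrt{10}$)
$z{\left(-3,3 \right)} \left(-7\right) - 13 = \left(\left(-3\right)^{2} + i \sqrt{10}\right) \left(-7\right) - 13 = \left(9 + i \sqrt{10}\right) \left(-7\right) - 13 = \left(-63 - 7 i \sqrt{10}\right) - 13 = -76 - 7 i \sqrt{10}$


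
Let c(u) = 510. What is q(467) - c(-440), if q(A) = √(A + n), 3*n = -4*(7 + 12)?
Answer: -510 + 5*√159/3 ≈ -488.98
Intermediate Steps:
n = -76/3 (n = (-4*(7 + 12))/3 = (-4*19)/3 = (⅓)*(-76) = -76/3 ≈ -25.333)
q(A) = √(-76/3 + A) (q(A) = √(A - 76/3) = √(-76/3 + A))
q(467) - c(-440) = √(-228 + 9*467)/3 - 1*510 = √(-228 + 4203)/3 - 510 = √3975/3 - 510 = (5*√159)/3 - 510 = 5*√159/3 - 510 = -510 + 5*√159/3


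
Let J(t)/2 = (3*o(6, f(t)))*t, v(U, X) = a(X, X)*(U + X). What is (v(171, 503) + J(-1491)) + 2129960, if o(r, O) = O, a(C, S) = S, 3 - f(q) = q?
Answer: -10896342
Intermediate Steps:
f(q) = 3 - q
v(U, X) = X*(U + X)
J(t) = 2*t*(9 - 3*t) (J(t) = 2*((3*(3 - t))*t) = 2*((9 - 3*t)*t) = 2*(t*(9 - 3*t)) = 2*t*(9 - 3*t))
(v(171, 503) + J(-1491)) + 2129960 = (503*(171 + 503) + 6*(-1491)*(3 - 1*(-1491))) + 2129960 = (503*674 + 6*(-1491)*(3 + 1491)) + 2129960 = (339022 + 6*(-1491)*1494) + 2129960 = (339022 - 13365324) + 2129960 = -13026302 + 2129960 = -10896342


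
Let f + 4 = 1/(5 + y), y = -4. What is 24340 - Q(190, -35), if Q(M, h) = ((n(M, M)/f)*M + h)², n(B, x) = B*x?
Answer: -47047321181965/9 ≈ -5.2275e+12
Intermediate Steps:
f = -3 (f = -4 + 1/(5 - 4) = -4 + 1/1 = -4 + 1 = -3)
Q(M, h) = (h - M³/3)² (Q(M, h) = (((M*M)/(-3))*M + h)² = ((M²*(-⅓))*M + h)² = ((-M²/3)*M + h)² = (-M³/3 + h)² = (h - M³/3)²)
24340 - Q(190, -35) = 24340 - (190³ - 3*(-35))²/9 = 24340 - (6859000 + 105)²/9 = 24340 - 6859105²/9 = 24340 - 47047321401025/9 = -47047321181965/9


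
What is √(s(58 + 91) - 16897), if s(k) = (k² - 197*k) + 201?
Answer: 2*I*√5962 ≈ 154.43*I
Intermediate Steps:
s(k) = 201 + k² - 197*k
√(s(58 + 91) - 16897) = √((201 + (58 + 91)² - 197*(58 + 91)) - 16897) = √((201 + 149² - 197*149) - 16897) = √((201 + 22201 - 29353) - 16897) = √(-6951 - 16897) = √(-23848) = 2*I*√5962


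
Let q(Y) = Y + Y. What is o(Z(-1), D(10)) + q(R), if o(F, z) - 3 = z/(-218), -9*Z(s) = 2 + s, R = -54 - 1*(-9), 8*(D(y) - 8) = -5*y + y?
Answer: -18969/218 ≈ -87.014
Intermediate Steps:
D(y) = 8 - y/2 (D(y) = 8 + (-5*y + y)/8 = 8 + (-4*y)/8 = 8 - y/2)
R = -45 (R = -54 + 9 = -45)
q(Y) = 2*Y
Z(s) = -2/9 - s/9 (Z(s) = -(2 + s)/9 = -2/9 - s/9)
o(F, z) = 3 - z/218 (o(F, z) = 3 + z/(-218) = 3 + z*(-1/218) = 3 - z/218)
o(Z(-1), D(10)) + q(R) = (3 - (8 - ½*10)/218) + 2*(-45) = (3 - (8 - 5)/218) - 90 = (3 - 1/218*3) - 90 = (3 - 3/218) - 90 = 651/218 - 90 = -18969/218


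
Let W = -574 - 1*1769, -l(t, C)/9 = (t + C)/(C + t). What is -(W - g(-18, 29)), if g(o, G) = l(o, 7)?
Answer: 2334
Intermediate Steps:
l(t, C) = -9 (l(t, C) = -9*(t + C)/(C + t) = -9*(C + t)/(C + t) = -9*1 = -9)
g(o, G) = -9
W = -2343 (W = -574 - 1769 = -2343)
-(W - g(-18, 29)) = -(-2343 - 1*(-9)) = -(-2343 + 9) = -1*(-2334) = 2334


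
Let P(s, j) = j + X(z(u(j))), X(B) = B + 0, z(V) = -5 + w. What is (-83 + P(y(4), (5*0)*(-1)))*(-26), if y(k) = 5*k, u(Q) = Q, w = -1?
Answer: 2314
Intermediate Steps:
z(V) = -6 (z(V) = -5 - 1 = -6)
X(B) = B
P(s, j) = -6 + j (P(s, j) = j - 6 = -6 + j)
(-83 + P(y(4), (5*0)*(-1)))*(-26) = (-83 + (-6 + (5*0)*(-1)))*(-26) = (-83 + (-6 + 0*(-1)))*(-26) = (-83 + (-6 + 0))*(-26) = (-83 - 6)*(-26) = -89*(-26) = 2314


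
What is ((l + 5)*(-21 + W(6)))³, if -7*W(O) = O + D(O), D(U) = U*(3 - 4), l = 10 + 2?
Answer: -45499293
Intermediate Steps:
l = 12
D(U) = -U (D(U) = U*(-1) = -U)
W(O) = 0 (W(O) = -(O - O)/7 = -⅐*0 = 0)
((l + 5)*(-21 + W(6)))³ = ((12 + 5)*(-21 + 0))³ = (17*(-21))³ = (-357)³ = -45499293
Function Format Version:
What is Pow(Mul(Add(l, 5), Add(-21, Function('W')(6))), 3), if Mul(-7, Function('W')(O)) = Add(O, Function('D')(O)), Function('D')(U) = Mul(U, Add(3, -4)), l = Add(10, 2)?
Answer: -45499293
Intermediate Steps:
l = 12
Function('D')(U) = Mul(-1, U) (Function('D')(U) = Mul(U, -1) = Mul(-1, U))
Function('W')(O) = 0 (Function('W')(O) = Mul(Rational(-1, 7), Add(O, Mul(-1, O))) = Mul(Rational(-1, 7), 0) = 0)
Pow(Mul(Add(l, 5), Add(-21, Function('W')(6))), 3) = Pow(Mul(Add(12, 5), Add(-21, 0)), 3) = Pow(Mul(17, -21), 3) = Pow(-357, 3) = -45499293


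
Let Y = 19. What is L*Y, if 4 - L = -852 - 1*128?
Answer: 18696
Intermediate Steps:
L = 984 (L = 4 - (-852 - 1*128) = 4 - (-852 - 128) = 4 - 1*(-980) = 4 + 980 = 984)
L*Y = 984*19 = 18696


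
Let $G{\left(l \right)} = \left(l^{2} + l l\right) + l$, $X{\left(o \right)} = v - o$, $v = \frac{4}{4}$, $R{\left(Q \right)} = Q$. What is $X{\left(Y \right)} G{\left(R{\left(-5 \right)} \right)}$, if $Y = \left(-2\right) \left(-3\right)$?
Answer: $-225$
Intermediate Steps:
$Y = 6$
$v = 1$ ($v = 4 \cdot \frac{1}{4} = 1$)
$X{\left(o \right)} = 1 - o$
$G{\left(l \right)} = l + 2 l^{2}$ ($G{\left(l \right)} = \left(l^{2} + l^{2}\right) + l = 2 l^{2} + l = l + 2 l^{2}$)
$X{\left(Y \right)} G{\left(R{\left(-5 \right)} \right)} = \left(1 - 6\right) \left(- 5 \left(1 + 2 \left(-5\right)\right)\right) = \left(1 - 6\right) \left(- 5 \left(1 - 10\right)\right) = - 5 \left(\left(-5\right) \left(-9\right)\right) = \left(-5\right) 45 = -225$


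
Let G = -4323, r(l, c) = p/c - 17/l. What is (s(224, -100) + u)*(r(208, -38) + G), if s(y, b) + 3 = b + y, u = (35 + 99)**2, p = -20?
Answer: -308804672903/3952 ≈ -7.8139e+7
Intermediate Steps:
r(l, c) = -20/c - 17/l
u = 17956 (u = 134**2 = 17956)
s(y, b) = -3 + b + y (s(y, b) = -3 + (b + y) = -3 + b + y)
(s(224, -100) + u)*(r(208, -38) + G) = ((-3 - 100 + 224) + 17956)*((-20/(-38) - 17/208) - 4323) = (121 + 17956)*((-20*(-1/38) - 17*1/208) - 4323) = 18077*((10/19 - 17/208) - 4323) = 18077*(1757/3952 - 4323) = 18077*(-17082739/3952) = -308804672903/3952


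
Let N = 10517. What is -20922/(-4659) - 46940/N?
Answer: 447738/16332901 ≈ 0.027413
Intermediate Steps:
-20922/(-4659) - 46940/N = -20922/(-4659) - 46940/10517 = -20922*(-1/4659) - 46940*1/10517 = 6974/1553 - 46940/10517 = 447738/16332901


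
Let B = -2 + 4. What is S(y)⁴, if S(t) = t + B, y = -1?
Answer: 1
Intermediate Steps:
B = 2
S(t) = 2 + t (S(t) = t + 2 = 2 + t)
S(y)⁴ = (2 - 1)⁴ = 1⁴ = 1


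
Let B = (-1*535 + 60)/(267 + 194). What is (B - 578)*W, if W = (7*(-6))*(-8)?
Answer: -89689488/461 ≈ -1.9455e+5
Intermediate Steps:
B = -475/461 (B = (-535 + 60)/461 = -475*1/461 = -475/461 ≈ -1.0304)
W = 336 (W = -42*(-8) = 336)
(B - 578)*W = (-475/461 - 578)*336 = -266933/461*336 = -89689488/461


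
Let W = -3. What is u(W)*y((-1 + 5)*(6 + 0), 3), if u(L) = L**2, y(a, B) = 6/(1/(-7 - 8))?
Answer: -810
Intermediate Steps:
y(a, B) = -90 (y(a, B) = 6/(1/(-15)) = 6/(-1/15) = 6*(-15) = -90)
u(W)*y((-1 + 5)*(6 + 0), 3) = (-3)**2*(-90) = 9*(-90) = -810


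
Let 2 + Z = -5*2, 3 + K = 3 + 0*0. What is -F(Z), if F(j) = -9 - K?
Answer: 9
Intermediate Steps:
K = 0 (K = -3 + (3 + 0*0) = -3 + (3 + 0) = -3 + 3 = 0)
Z = -12 (Z = -2 - 5*2 = -2 - 10 = -12)
F(j) = -9 (F(j) = -9 - 1*0 = -9 + 0 = -9)
-F(Z) = -1*(-9) = 9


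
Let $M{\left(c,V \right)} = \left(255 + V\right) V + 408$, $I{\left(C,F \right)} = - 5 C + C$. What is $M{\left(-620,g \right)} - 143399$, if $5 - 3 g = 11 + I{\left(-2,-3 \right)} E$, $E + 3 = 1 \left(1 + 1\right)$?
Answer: $- \frac{1285385}{9} \approx -1.4282 \cdot 10^{5}$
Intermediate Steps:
$E = -1$ ($E = -3 + 1 \left(1 + 1\right) = -3 + 1 \cdot 2 = -3 + 2 = -1$)
$I{\left(C,F \right)} = - 4 C$
$g = \frac{2}{3}$ ($g = \frac{5}{3} - \frac{11 + \left(-4\right) \left(-2\right) \left(-1\right)}{3} = \frac{5}{3} - \frac{11 + 8 \left(-1\right)}{3} = \frac{5}{3} - \frac{11 - 8}{3} = \frac{5}{3} - 1 = \frac{2}{3} \approx 0.66667$)
$M{\left(c,V \right)} = 408 + V \left(255 + V\right)$ ($M{\left(c,V \right)} = V \left(255 + V\right) + 408 = 408 + V \left(255 + V\right)$)
$M{\left(-620,g \right)} - 143399 = \left(408 + \left(\frac{2}{3}\right)^{2} + 255 \cdot \frac{2}{3}\right) - 143399 = \left(408 + \frac{4}{9} + 170\right) - 143399 = \frac{5206}{9} - 143399 = - \frac{1285385}{9}$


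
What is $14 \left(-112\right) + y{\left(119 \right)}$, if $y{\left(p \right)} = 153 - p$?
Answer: $-1534$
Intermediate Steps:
$14 \left(-112\right) + y{\left(119 \right)} = 14 \left(-112\right) + \left(153 - 119\right) = -1568 + \left(153 - 119\right) = -1568 + 34 = -1534$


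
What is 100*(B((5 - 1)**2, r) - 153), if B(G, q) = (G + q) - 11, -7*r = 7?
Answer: -14900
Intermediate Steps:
r = -1 (r = -1/7*7 = -1)
B(G, q) = -11 + G + q
100*(B((5 - 1)**2, r) - 153) = 100*((-11 + (5 - 1)**2 - 1) - 153) = 100*((-11 + 4**2 - 1) - 153) = 100*((-11 + 16 - 1) - 153) = 100*(4 - 153) = 100*(-149) = -14900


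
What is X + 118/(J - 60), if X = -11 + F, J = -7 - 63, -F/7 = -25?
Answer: 10601/65 ≈ 163.09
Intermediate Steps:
F = 175 (F = -7*(-25) = 175)
J = -70
X = 164 (X = -11 + 175 = 164)
X + 118/(J - 60) = 164 + 118/(-70 - 60) = 164 + 118/(-130) = 164 - 1/130*118 = 164 - 59/65 = 10601/65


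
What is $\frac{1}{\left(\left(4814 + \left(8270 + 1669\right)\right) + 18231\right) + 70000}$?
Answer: $\frac{1}{102984} \approx 9.7102 \cdot 10^{-6}$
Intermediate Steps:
$\frac{1}{\left(\left(4814 + \left(8270 + 1669\right)\right) + 18231\right) + 70000} = \frac{1}{\left(\left(4814 + 9939\right) + 18231\right) + 70000} = \frac{1}{\left(14753 + 18231\right) + 70000} = \frac{1}{32984 + 70000} = \frac{1}{102984}$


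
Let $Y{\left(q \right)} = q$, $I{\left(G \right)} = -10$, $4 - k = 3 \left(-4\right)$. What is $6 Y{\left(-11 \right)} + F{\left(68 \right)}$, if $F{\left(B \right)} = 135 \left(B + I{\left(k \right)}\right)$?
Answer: $7764$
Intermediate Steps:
$k = 16$ ($k = 4 - 3 \left(-4\right) = 4 - -12 = 4 + 12 = 16$)
$F{\left(B \right)} = -1350 + 135 B$ ($F{\left(B \right)} = 135 \left(B - 10\right) = 135 \left(-10 + B\right) = -1350 + 135 B$)
$6 Y{\left(-11 \right)} + F{\left(68 \right)} = 6 \left(-11\right) + \left(-1350 + 135 \cdot 68\right) = -66 + \left(-1350 + 9180\right) = -66 + 7830 = 7764$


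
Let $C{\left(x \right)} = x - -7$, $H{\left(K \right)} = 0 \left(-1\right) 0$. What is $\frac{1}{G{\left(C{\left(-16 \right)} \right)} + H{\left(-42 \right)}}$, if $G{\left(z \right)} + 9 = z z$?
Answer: $\frac{1}{72} \approx 0.013889$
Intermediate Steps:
$H{\left(K \right)} = 0$ ($H{\left(K \right)} = 0 \cdot 0 = 0$)
$C{\left(x \right)} = 7 + x$ ($C{\left(x \right)} = x + 7 = 7 + x$)
$G{\left(z \right)} = -9 + z^{2}$ ($G{\left(z \right)} = -9 + z z = -9 + z^{2}$)
$\frac{1}{G{\left(C{\left(-16 \right)} \right)} + H{\left(-42 \right)}} = \frac{1}{\left(-9 + \left(7 - 16\right)^{2}\right) + 0} = \frac{1}{\left(-9 + \left(-9\right)^{2}\right) + 0} = \frac{1}{\left(-9 + 81\right) + 0} = \frac{1}{72 + 0} = \frac{1}{72}$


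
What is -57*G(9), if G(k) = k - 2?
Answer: -399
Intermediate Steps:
G(k) = -2 + k
-57*G(9) = -57*(-2 + 9) = -57*7 = -399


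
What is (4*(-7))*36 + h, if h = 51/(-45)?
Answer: -15137/15 ≈ -1009.1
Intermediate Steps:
h = -17/15 (h = 51*(-1/45) = -17/15 ≈ -1.1333)
(4*(-7))*36 + h = (4*(-7))*36 - 17/15 = -28*36 - 17/15 = -1008 - 17/15 = -15137/15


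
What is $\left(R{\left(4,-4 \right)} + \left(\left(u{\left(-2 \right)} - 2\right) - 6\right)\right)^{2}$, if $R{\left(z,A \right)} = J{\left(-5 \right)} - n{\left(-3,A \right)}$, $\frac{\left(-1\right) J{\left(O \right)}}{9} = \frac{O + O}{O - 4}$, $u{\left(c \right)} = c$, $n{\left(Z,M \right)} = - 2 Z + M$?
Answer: $484$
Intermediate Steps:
$n{\left(Z,M \right)} = M - 2 Z$
$J{\left(O \right)} = - \frac{18 O}{-4 + O}$ ($J{\left(O \right)} = - 9 \frac{O + O}{O - 4} = - 9 \frac{2 O}{-4 + O} = - \frac{18 O}{-4 + O}$)
$R{\left(z,A \right)} = -16 - A$ ($R{\left(z,A \right)} = \left(-18\right) \left(-5\right) \frac{1}{-4 - 5} - \left(A - -6\right) = \left(-18\right) \left(-5\right) \frac{1}{-9} - \left(A + 6\right) = \left(-18\right) \left(-5\right) \left(- \frac{1}{9}\right) - \left(6 + A\right) = -10 - \left(6 + A\right) = -16 - A$)
$\left(R{\left(4,-4 \right)} + \left(\left(u{\left(-2 \right)} - 2\right) - 6\right)\right)^{2} = \left(\left(-16 - -4\right) - 10\right)^{2} = \left(\left(-16 + 4\right) - 10\right)^{2} = \left(-12 - 10\right)^{2} = \left(-22\right)^{2} = 484$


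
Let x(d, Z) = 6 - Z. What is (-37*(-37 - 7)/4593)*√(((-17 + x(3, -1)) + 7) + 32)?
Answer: 1628*√29/4593 ≈ 1.9088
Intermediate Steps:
(-37*(-37 - 7)/4593)*√(((-17 + x(3, -1)) + 7) + 32) = (-37*(-37 - 7)/4593)*√(((-17 + (6 - 1*(-1))) + 7) + 32) = (-37*(-44)*(1/4593))*√(((-17 + (6 + 1)) + 7) + 32) = (1628*(1/4593))*√(((-17 + 7) + 7) + 32) = 1628*√((-10 + 7) + 32)/4593 = 1628*√(-3 + 32)/4593 = 1628*√29/4593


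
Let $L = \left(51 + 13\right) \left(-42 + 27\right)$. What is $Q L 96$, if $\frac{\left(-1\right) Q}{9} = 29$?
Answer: $24053760$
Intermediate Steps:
$Q = -261$ ($Q = \left(-9\right) 29 = -261$)
$L = -960$ ($L = 64 \left(-15\right) = -960$)
$Q L 96 = \left(-261\right) \left(-960\right) 96 = 250560 \cdot 96 = 24053760$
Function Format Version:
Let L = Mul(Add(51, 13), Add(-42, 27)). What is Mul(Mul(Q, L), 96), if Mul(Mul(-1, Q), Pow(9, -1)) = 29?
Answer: 24053760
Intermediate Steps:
Q = -261 (Q = Mul(-9, 29) = -261)
L = -960 (L = Mul(64, -15) = -960)
Mul(Mul(Q, L), 96) = Mul(Mul(-261, -960), 96) = Mul(250560, 96) = 24053760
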